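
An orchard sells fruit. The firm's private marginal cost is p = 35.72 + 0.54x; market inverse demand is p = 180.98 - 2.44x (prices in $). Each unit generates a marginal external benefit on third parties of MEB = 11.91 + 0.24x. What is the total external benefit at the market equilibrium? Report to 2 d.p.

Market equilibrium (private): 35.72 + 0.54x = 180.98 - 2.44x → x_m = 48.7450.
Total external benefit = ∫₀^{x_m} (11.91 + 0.24x) dx = 11.91×48.7450 + ½×0.24×48.7450² = 865.6820.

$865.68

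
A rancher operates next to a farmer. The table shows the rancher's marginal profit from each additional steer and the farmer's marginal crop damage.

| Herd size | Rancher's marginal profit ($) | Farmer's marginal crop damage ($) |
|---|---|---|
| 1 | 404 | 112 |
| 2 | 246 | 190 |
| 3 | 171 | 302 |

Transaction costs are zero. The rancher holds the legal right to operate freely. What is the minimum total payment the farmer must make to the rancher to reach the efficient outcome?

Left alone the rancher would choose level 3 (marginal profit stays positive).
Efficient level: k* = 2 (marginal profit ≥ marginal crop damage through 2).
The farmer must at least cover the rancher's forgone profit from cutting 3→2: 171 = 171.

$171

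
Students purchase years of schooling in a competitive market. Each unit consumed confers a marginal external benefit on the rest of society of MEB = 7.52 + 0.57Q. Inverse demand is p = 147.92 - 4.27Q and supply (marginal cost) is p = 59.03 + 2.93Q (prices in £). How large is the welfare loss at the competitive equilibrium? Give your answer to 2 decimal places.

DWL = £15.98

Market equilibrium (private): 59.03 + 2.93Q = 147.92 - 4.27Q → Q_m = 12.3458.
Social marginal benefit = demand + MEB = 155.44 - 3.70Q.
Set SMB = MC: 155.44 - 3.70Q = 59.03 + 2.93Q → Q* = 14.5415.
The loss is the area between SMB and MC from Q* to Q_m; with linear curves that's a triangle of height MEB(Q_m).
DWL = ½ × 2.1957 × 14.5571 = 15.9815.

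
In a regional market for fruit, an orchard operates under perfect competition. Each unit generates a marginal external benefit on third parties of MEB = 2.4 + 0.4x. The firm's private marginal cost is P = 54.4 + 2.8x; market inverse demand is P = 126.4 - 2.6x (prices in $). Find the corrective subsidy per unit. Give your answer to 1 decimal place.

subsidy = $8.4 per unit

Social marginal cost = private MC − MEB = 52.0 + 2.4x.
Set SMC = demand: 52.0 + 2.4x = 126.4 - 2.6x → x* = 14.8800.
The Pigouvian subsidy equals MEB at x*: 2.4 + 0.4×14.8800 = 8.3520.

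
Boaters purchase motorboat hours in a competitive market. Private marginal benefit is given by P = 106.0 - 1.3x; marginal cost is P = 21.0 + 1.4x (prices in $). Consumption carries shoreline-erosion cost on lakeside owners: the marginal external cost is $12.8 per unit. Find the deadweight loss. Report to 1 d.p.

DWL = $30.3

Market equilibrium (private): 21.0 + 1.4x = 106.0 - 1.3x → x_m = 31.4815.
Social marginal benefit = demand − MEC = 93.2 - 1.3x.
Set SMB = MC: 93.2 - 1.3x = 21.0 + 1.4x → x* = 26.7407.
Between x* and x_m the wedge MC − SMB runs linearly from 0 to MEC(x_m), so the loss is a triangle.
DWL = ½ × 4.7408 × 12.8000 = 30.3411.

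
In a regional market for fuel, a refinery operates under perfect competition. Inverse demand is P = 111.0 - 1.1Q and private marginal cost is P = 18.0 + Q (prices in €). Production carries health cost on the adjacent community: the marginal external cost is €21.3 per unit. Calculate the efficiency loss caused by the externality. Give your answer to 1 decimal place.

Market equilibrium (private): 18.0 + Q = 111.0 - 1.1Q → Q_m = 44.2857.
Social marginal cost = private MC + MEC = 39.3 + Q.
Set SMC = demand: 39.3 + Q = 111.0 - 1.1Q → Q* = 34.1429.
Height of the DWL triangle at Q_m is SMC(Q_m) − demand(Q_m) = MEC(Q_m) = 21.3000.
DWL = ½ × 10.1428 × 21.3000 = 108.0208.

DWL = €108.0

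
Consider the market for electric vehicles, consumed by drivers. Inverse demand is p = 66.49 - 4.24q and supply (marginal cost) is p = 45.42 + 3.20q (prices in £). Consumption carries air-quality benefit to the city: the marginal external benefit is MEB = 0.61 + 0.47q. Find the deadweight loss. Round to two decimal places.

Market equilibrium (private): 45.42 + 3.20q = 66.49 - 4.24q → q_m = 2.8320.
Social marginal benefit = demand + MEB = 67.10 - 3.77q.
Set SMB = MC: 67.10 - 3.77q = 45.42 + 3.20q → q* = 3.1105.
Height of the DWL triangle at q_m is SMB(q_m) − MC(q_m) = MEB(q_m) = 1.9410.
DWL = ½ × 0.2785 × 1.9410 = 0.2703.

DWL = £0.27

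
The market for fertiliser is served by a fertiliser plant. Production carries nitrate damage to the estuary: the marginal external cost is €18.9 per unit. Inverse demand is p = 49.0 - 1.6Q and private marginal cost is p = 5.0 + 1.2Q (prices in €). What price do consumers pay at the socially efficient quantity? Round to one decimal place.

P = €34.7

Social marginal cost = private MC + MEC = 23.9 + 1.2Q.
Set SMC = demand: 23.9 + 1.2Q = 49.0 - 1.6Q → Q* = 8.9643.
Consumer price on the demand curve at Q*: 49.0 − 1.6×8.9643 = 34.6571.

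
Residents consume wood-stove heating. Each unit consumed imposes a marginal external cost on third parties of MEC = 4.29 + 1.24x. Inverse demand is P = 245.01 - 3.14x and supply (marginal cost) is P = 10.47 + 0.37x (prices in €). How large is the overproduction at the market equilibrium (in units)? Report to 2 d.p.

Market equilibrium (private): 10.47 + 0.37x = 245.01 - 3.14x → x_m = 66.8205.
Social marginal benefit = demand − MEC = 240.72 - 4.38x.
Set SMB = MC: 240.72 - 4.38x = 10.47 + 0.37x → x* = 48.4737.
Gap = |66.8205 − 48.4737| = 18.3468.

18.35 units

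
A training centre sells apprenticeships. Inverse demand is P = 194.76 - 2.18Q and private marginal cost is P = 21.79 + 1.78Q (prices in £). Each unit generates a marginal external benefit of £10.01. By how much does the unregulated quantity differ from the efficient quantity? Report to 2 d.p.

2.53 units

Market equilibrium (private): 21.79 + 1.78Q = 194.76 - 2.18Q → Q_m = 43.6793.
Social marginal cost = private MC − MEB = 11.78 + 1.78Q.
Set SMC = demand: 11.78 + 1.78Q = 194.76 - 2.18Q → Q* = 46.2071.
Gap = |43.6793 − 46.2071| = 2.5278.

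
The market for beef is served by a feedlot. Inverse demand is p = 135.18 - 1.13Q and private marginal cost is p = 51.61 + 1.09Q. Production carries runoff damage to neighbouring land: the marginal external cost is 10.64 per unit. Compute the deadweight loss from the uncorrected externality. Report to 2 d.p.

DWL = 25.50

Market equilibrium (private): 51.61 + 1.09Q = 135.18 - 1.13Q → Q_m = 37.6441.
Social marginal cost = private MC + MEC = 62.25 + 1.09Q.
Set SMC = demand: 62.25 + 1.09Q = 135.18 - 1.13Q → Q* = 32.8514.
The welfare-loss triangle has base |Q_m − Q*| and height MEC(Q_m) (the vertical gap between SMC and demand is zero at Q* and MEC at Q_m).
DWL = ½ × 4.7927 × 10.6400 = 25.4972.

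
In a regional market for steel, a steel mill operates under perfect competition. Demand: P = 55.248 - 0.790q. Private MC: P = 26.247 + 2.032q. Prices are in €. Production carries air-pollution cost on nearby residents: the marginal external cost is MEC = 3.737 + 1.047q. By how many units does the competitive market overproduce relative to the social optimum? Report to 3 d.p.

Market equilibrium (private): 26.247 + 2.032q = 55.248 - 0.790q → q_m = 10.2768.
Social marginal cost = private MC + MEC = 29.984 + 3.079q.
Set SMC = demand: 29.984 + 3.079q = 55.248 - 0.790q → q* = 6.5299.
Gap = |10.2768 − 6.5299| = 3.7469.

3.747 units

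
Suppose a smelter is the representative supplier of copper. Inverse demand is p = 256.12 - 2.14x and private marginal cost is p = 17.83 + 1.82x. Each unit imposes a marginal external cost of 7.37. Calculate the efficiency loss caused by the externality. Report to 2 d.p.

DWL = 6.86

Market equilibrium (private): 17.83 + 1.82x = 256.12 - 2.14x → x_m = 60.1742.
Social marginal cost = private MC + MEC = 25.20 + 1.82x.
Set SMC = demand: 25.20 + 1.82x = 256.12 - 2.14x → x* = 58.3131.
The loss is the area between SMC and demand from x* to x_m; with linear curves that's a triangle of height MEC(x_m).
DWL = ½ × 1.8611 × 7.3700 = 6.8582.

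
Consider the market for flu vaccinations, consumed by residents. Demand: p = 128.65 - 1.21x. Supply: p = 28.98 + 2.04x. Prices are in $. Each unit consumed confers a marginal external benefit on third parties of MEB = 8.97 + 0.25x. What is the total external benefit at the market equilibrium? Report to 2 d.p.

Market equilibrium (private): 28.98 + 2.04x = 128.65 - 1.21x → x_m = 30.6677.
Total external benefit = ∫₀^{x_m} (8.97 + 0.25x) dx = 8.97×30.6677 + ½×0.25×30.6677² = 392.6527.

$392.65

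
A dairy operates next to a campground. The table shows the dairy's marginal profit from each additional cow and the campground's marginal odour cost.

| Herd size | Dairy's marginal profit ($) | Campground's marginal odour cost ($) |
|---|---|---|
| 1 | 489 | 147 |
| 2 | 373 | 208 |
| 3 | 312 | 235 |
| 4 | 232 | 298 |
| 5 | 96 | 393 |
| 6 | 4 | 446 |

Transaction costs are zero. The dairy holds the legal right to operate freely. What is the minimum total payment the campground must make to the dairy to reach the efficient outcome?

Left alone the dairy would choose level 6 (marginal profit stays positive).
Efficient level: k* = 3 (marginal profit ≥ marginal odour cost through 3).
The campground must at least cover the dairy's forgone profit from cutting 6→3: 232 + 96 + 4 = 332.

$332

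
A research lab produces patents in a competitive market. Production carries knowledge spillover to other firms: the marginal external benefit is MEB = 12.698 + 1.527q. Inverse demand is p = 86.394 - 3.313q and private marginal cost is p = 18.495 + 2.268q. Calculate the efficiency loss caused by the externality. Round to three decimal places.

Market equilibrium (private): 18.495 + 2.268q = 86.394 - 3.313q → q_m = 12.1661.
Social marginal cost = private MC − MEB = 5.797 + 0.741q.
Set SMC = demand: 5.797 + 0.741q = 86.394 - 3.313q → q* = 19.8809.
The welfare-loss triangle has base |q_m − q*| and height MEB(q_m) (the vertical gap between SMC and demand is zero at q* and MEB at q_m).
DWL = ½ × 7.7148 × 31.2756 = 120.6425.

DWL = 120.642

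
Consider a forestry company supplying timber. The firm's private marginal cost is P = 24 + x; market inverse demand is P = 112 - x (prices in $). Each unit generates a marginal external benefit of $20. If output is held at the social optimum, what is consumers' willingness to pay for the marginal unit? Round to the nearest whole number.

Social marginal cost = private MC − MEB = 4 + x.
Set SMC = demand: 4 + x = 112 - x → x* = 54.0000.
Consumer price on the demand curve at x*: 112 − 1×54.0000 = 58.0000.

P = $58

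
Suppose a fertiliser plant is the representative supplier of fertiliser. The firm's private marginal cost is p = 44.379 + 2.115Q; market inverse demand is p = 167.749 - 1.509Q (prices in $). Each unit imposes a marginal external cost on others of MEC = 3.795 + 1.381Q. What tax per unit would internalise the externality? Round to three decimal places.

Social marginal cost = private MC + MEC = 48.174 + 3.496Q.
Set SMC = demand: 48.174 + 3.496Q = 167.749 - 1.509Q → Q* = 23.8911.
The Pigouvian tax equals MEC at Q*: 3.795 + 1.381×23.8911 = 36.7886.

tax = $36.789 per unit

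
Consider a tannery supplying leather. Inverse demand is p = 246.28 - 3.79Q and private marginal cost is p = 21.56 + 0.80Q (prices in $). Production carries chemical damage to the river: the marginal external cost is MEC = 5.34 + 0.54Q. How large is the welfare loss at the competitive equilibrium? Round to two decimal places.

Market equilibrium (private): 21.56 + 0.80Q = 246.28 - 3.79Q → Q_m = 48.9586.
Social marginal cost = private MC + MEC = 26.90 + 1.34Q.
Set SMC = demand: 26.90 + 1.34Q = 246.28 - 3.79Q → Q* = 42.7641.
The welfare-loss triangle has base |Q_m − Q*| and height MEC(Q_m) (the vertical gap between SMC and demand is zero at Q* and MEC at Q_m).
DWL = ½ × 6.1945 × 31.7776 = 98.4232.

DWL = $98.42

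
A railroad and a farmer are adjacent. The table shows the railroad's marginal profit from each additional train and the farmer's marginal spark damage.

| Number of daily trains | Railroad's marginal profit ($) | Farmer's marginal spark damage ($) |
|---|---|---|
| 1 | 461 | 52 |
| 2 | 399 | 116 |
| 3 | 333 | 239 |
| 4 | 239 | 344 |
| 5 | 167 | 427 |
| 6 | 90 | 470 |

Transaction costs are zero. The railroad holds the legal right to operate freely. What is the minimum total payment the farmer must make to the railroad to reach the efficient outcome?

$496

Left alone the railroad would choose level 6 (marginal profit stays positive).
Efficient level: k* = 3 (marginal profit ≥ marginal spark damage through 3).
The farmer must at least cover the railroad's forgone profit from cutting 6→3: 239 + 167 + 90 = 496.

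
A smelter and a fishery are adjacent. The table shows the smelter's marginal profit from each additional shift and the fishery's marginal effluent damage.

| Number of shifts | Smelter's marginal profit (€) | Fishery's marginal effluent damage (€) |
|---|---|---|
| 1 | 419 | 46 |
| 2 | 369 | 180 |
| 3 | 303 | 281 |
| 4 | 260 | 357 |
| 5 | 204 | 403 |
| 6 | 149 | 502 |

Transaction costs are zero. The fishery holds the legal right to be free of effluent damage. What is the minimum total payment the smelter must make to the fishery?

€507

Efficient level: marginal profit ≥ marginal effluent damage through level 3, so k* = 3.
With the fishery holding the right, the smelter must at least compensate total damage at k*: 46 + 180 + 281 = 507.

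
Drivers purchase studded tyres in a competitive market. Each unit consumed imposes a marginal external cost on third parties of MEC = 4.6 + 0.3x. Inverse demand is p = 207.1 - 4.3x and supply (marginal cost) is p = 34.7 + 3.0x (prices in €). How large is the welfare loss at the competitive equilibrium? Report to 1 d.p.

DWL = €9.0

Market equilibrium (private): 34.7 + 3.0x = 207.1 - 4.3x → x_m = 23.6164.
Social marginal benefit = demand − MEC = 202.5 - 4.6x.
Set SMB = MC: 202.5 - 4.6x = 34.7 + 3.0x → x* = 22.0789.
The loss is the area between SMB and MC from x* to x_m; with linear curves that's a triangle of height MEC(x_m).
DWL = ½ × 1.5375 × 11.6849 = 8.9828.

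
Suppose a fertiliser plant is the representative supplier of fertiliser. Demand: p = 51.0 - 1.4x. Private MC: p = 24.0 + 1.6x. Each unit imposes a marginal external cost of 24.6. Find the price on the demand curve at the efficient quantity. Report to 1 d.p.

P = 49.9

Social marginal cost = private MC + MEC = 48.6 + 1.6x.
Set SMC = demand: 48.6 + 1.6x = 51.0 - 1.4x → x* = 0.8000.
Consumer price on the demand curve at x*: 51.0 − 1.4×0.8000 = 49.8800.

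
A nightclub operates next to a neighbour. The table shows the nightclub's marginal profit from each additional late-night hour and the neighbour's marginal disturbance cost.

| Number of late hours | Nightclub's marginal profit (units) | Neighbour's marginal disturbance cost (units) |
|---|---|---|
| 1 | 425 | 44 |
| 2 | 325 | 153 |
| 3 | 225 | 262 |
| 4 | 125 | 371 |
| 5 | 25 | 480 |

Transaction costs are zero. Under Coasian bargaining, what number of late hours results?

Bargaining reaches the level where marginal profit last exceeds marginal disturbance cost.
That holds through level 2 (325 ≥ 153) but not at 3 (225 < 262).

2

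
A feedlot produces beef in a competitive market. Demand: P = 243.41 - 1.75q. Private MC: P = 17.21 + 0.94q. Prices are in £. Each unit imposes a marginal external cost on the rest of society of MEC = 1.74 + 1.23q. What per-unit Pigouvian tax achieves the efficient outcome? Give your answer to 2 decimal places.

tax = £72.17 per unit

Social marginal cost = private MC + MEC = 18.95 + 2.17q.
Set SMC = demand: 18.95 + 2.17q = 243.41 - 1.75q → q* = 57.2602.
The Pigouvian tax equals MEC at q*: 1.74 + 1.23×57.2602 = 72.1700.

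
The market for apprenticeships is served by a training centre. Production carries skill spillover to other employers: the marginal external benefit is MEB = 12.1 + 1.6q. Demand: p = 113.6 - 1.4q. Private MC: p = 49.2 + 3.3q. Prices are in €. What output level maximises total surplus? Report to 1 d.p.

Social marginal cost = private MC − MEB = 37.1 + 1.7q.
Set SMC = demand: 37.1 + 1.7q = 113.6 - 1.4q → q* = 24.6774.

q* = 24.7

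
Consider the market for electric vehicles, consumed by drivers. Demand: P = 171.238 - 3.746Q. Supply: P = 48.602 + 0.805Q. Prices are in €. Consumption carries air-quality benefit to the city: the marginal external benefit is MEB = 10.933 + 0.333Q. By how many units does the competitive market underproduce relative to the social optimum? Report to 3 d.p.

4.719 units

Market equilibrium (private): 48.602 + 0.805Q = 171.238 - 3.746Q → Q_m = 26.9470.
Social marginal benefit = demand + MEB = 182.171 - 3.413Q.
Set SMB = MC: 182.171 - 3.413Q = 48.602 + 0.805Q → Q* = 31.6664.
Gap = |26.9470 − 31.6664| = 4.7194.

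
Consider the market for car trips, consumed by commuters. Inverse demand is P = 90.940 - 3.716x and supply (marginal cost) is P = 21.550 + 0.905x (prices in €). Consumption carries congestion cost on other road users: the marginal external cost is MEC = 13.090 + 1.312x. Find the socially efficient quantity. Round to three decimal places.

x* = 9.489

Social marginal benefit = demand − MEC = 77.850 - 5.028x.
Set SMB = MC: 77.850 - 5.028x = 21.550 + 0.905x → x* = 9.4893.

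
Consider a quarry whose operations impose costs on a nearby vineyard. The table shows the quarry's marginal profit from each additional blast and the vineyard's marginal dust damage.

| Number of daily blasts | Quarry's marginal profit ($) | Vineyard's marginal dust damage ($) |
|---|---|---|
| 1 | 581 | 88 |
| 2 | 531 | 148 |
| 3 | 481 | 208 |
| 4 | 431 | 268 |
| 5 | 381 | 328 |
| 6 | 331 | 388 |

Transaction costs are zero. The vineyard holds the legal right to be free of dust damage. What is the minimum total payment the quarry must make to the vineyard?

$1040

Efficient level: marginal profit ≥ marginal dust damage through level 5, so k* = 5.
With the vineyard holding the right, the quarry must at least compensate total damage at k*: 88 + 148 + 208 + 268 + 328 = 1040.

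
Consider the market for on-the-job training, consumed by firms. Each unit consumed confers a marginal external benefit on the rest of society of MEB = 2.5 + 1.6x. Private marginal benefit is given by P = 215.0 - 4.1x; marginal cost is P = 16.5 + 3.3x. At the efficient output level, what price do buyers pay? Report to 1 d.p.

P = 72.9

Social marginal benefit = demand + MEB = 217.5 - 2.5x.
Set SMB = MC: 217.5 - 2.5x = 16.5 + 3.3x → x* = 34.6552.
Consumer price on the demand curve at x*: 215.0 − 4.1×34.6552 = 72.9137.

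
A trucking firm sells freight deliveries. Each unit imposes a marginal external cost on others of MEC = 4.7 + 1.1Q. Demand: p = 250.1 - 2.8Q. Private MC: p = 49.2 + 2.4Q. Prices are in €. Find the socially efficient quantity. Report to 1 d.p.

Social marginal cost = private MC + MEC = 53.9 + 3.5Q.
Set SMC = demand: 53.9 + 3.5Q = 250.1 - 2.8Q → Q* = 31.1429.

Q* = 31.1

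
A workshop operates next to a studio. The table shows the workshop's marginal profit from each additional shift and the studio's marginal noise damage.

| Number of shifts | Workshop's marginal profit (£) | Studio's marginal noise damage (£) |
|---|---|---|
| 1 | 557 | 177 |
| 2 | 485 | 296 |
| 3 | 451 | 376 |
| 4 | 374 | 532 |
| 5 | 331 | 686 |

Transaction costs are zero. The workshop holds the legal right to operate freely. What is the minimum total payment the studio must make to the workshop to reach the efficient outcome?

£705

Left alone the workshop would choose level 5 (marginal profit stays positive).
Efficient level: k* = 3 (marginal profit ≥ marginal noise damage through 3).
The studio must at least cover the workshop's forgone profit from cutting 5→3: 374 + 331 = 705.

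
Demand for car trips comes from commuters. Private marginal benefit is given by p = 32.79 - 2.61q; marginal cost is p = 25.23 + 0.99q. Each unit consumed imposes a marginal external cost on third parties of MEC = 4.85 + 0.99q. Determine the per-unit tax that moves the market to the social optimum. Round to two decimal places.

Social marginal benefit = demand − MEC = 27.94 - 3.60q.
Set SMB = MC: 27.94 - 3.60q = 25.23 + 0.99q → q* = 0.5904.
The Pigouvian tax equals MEC at q*: 4.85 + 0.99×0.5904 = 5.4345.

tax = 5.43 per unit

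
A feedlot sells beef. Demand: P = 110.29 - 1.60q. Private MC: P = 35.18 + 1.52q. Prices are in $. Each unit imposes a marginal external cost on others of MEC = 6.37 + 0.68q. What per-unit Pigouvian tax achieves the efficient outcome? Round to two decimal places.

tax = $18.67 per unit

Social marginal cost = private MC + MEC = 41.55 + 2.20q.
Set SMC = demand: 41.55 + 2.20q = 110.29 - 1.60q → q* = 18.0895.
The Pigouvian tax equals MEC at q*: 6.37 + 0.68×18.0895 = 18.6709.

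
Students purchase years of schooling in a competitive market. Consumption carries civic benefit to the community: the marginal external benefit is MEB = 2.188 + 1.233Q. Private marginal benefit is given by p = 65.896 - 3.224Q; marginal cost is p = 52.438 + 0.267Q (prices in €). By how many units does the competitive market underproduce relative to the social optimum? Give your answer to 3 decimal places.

3.074 units

Market equilibrium (private): 52.438 + 0.267Q = 65.896 - 3.224Q → Q_m = 3.8551.
Social marginal benefit = demand + MEB = 68.084 - 1.991Q.
Set SMB = MC: 68.084 - 1.991Q = 52.438 + 0.267Q → Q* = 6.9291.
Gap = |3.8551 − 6.9291| = 3.0740.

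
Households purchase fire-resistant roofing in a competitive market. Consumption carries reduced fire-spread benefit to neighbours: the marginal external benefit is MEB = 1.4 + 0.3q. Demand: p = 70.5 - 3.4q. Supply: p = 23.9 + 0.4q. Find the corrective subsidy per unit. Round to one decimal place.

Social marginal benefit = demand + MEB = 71.9 - 3.1q.
Set SMB = MC: 71.9 - 3.1q = 23.9 + 0.4q → q* = 13.7143.
The Pigouvian subsidy equals MEB at q*: 1.4 + 0.3×13.7143 = 5.5143.

subsidy = 5.5 per unit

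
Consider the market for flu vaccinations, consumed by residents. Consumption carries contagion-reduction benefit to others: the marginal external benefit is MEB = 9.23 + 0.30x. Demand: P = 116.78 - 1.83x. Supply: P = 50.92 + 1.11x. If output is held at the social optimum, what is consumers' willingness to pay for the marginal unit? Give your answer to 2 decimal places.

Social marginal benefit = demand + MEB = 126.01 - 1.53x.
Set SMB = MC: 126.01 - 1.53x = 50.92 + 1.11x → x* = 28.4432.
Consumer price on the demand curve at x*: 116.78 − 1.83×28.4432 = 64.7289.

P = 64.73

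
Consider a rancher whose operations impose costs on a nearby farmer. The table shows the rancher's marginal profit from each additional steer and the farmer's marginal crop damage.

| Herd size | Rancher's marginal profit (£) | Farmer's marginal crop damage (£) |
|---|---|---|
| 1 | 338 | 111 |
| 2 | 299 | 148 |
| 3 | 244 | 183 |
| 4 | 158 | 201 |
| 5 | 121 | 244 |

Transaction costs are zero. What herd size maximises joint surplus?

Bargaining reaches the level where marginal profit last exceeds marginal crop damage.
That holds through level 3 (244 ≥ 183) but not at 4 (158 < 201).

3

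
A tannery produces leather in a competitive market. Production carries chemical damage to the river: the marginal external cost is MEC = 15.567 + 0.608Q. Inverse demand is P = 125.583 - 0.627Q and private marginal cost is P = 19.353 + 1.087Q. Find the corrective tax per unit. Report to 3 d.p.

Social marginal cost = private MC + MEC = 34.920 + 1.695Q.
Set SMC = demand: 34.920 + 1.695Q = 125.583 - 0.627Q → Q* = 39.0452.
The Pigouvian tax equals MEC at Q*: 15.567 + 0.608×39.0452 = 39.3065.

tax = 39.306 per unit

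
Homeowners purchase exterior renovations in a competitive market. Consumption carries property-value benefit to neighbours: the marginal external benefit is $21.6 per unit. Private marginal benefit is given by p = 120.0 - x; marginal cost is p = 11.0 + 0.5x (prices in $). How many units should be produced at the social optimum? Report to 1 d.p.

Social marginal benefit = demand + MEB = 141.6 - x.
Set SMB = MC: 141.6 - x = 11.0 + 0.5x → x* = 87.0667.

x* = 87.1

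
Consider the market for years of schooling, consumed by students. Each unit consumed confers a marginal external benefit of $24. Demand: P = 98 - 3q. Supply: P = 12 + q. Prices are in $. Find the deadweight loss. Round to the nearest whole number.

Market equilibrium (private): 12 + q = 98 - 3q → q_m = 21.5000.
Social marginal benefit = demand + MEB = 122 - 3q.
Set SMB = MC: 122 - 3q = 12 + q → q* = 27.5000.
The loss is the area between SMB and MC from q* to q_m; with linear curves that's a triangle of height MEB(q_m).
DWL = ½ × 6.0000 × 24.0000 = 72.0000.

DWL = $72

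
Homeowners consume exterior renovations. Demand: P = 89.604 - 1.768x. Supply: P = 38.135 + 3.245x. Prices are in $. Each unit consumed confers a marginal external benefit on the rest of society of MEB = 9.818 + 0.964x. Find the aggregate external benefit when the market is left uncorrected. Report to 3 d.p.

$151.612

Market equilibrium (private): 38.135 + 3.245x = 89.604 - 1.768x → x_m = 10.2671.
Total external benefit = ∫₀^{x_m} (9.818 + 0.964x) dx = 9.818×10.2671 + ½×0.964×10.2671² = 151.6116.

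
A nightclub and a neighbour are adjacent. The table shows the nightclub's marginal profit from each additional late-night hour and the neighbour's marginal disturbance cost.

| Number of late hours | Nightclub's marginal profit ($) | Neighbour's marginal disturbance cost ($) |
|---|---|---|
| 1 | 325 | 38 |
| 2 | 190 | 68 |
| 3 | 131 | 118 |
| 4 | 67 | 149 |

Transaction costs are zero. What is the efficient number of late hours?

Bargaining reaches the level where marginal profit last exceeds marginal disturbance cost.
That holds through level 3 (131 ≥ 118) but not at 4 (67 < 149).

3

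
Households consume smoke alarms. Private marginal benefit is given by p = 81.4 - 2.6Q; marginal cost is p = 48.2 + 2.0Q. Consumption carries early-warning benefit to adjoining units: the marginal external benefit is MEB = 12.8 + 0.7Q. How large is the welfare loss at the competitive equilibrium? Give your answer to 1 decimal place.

Market equilibrium (private): 48.2 + 2.0Q = 81.4 - 2.6Q → Q_m = 7.2174.
Social marginal benefit = demand + MEB = 94.2 - 1.9Q.
Set SMB = MC: 94.2 - 1.9Q = 48.2 + 2.0Q → Q* = 11.7949.
Height of the DWL triangle at Q_m is SMB(Q_m) − MC(Q_m) = MEB(Q_m) = 17.8522.
DWL = ½ × 4.5775 × 17.8522 = 40.8592.

DWL = 40.9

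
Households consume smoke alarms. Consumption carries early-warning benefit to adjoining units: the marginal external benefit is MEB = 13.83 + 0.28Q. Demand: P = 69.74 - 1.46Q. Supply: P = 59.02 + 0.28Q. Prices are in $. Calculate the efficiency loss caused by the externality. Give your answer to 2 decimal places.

Market equilibrium (private): 59.02 + 0.28Q = 69.74 - 1.46Q → Q_m = 6.1609.
Social marginal benefit = demand + MEB = 83.57 - 1.18Q.
Set SMB = MC: 83.57 - 1.18Q = 59.02 + 0.28Q → Q* = 16.8151.
Height of the DWL triangle at Q_m is SMB(Q_m) − MC(Q_m) = MEB(Q_m) = 15.5551.
DWL = ½ × 10.6542 × 15.5551 = 82.8636.

DWL = $82.86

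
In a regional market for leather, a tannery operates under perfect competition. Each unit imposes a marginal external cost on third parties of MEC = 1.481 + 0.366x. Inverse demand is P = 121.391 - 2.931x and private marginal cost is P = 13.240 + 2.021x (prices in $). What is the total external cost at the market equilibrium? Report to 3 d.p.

Market equilibrium (private): 13.240 + 2.021x = 121.391 - 2.931x → x_m = 21.8399.
Total external cost = ∫₀^{x_m} (1.481 + 0.366x) dx = 1.481×21.8399 + ½×0.366×21.8399² = 119.6325.

$119.632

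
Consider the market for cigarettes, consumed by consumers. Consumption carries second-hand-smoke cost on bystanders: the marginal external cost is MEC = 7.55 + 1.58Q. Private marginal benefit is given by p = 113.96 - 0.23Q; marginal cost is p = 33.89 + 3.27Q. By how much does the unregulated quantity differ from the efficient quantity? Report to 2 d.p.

8.60 units

Market equilibrium (private): 33.89 + 3.27Q = 113.96 - 0.23Q → Q_m = 22.8771.
Social marginal benefit = demand − MEC = 106.41 - 1.81Q.
Set SMB = MC: 106.41 - 1.81Q = 33.89 + 3.27Q → Q* = 14.2756.
Gap = |22.8771 − 14.2756| = 8.6015.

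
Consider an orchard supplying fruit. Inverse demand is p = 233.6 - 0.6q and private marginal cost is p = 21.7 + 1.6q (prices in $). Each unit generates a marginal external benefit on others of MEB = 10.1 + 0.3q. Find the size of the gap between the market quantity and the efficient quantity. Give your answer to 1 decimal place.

Market equilibrium (private): 21.7 + 1.6q = 233.6 - 0.6q → q_m = 96.3182.
Social marginal cost = private MC − MEB = 11.6 + 1.3q.
Set SMC = demand: 11.6 + 1.3q = 233.6 - 0.6q → q* = 116.8421.
Gap = |96.3182 − 116.8421| = 20.5239.

20.5 units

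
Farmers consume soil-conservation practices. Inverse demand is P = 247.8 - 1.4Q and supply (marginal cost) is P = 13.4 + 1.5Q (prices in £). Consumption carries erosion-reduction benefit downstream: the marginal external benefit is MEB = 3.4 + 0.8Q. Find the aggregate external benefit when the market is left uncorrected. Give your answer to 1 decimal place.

£2888.1

Market equilibrium (private): 13.4 + 1.5Q = 247.8 - 1.4Q → Q_m = 80.8276.
Total external benefit = ∫₀^{Q_m} (3.4 + 0.8Q) dQ = 3.4×80.8276 + ½×0.8×80.8276² = 2888.0542.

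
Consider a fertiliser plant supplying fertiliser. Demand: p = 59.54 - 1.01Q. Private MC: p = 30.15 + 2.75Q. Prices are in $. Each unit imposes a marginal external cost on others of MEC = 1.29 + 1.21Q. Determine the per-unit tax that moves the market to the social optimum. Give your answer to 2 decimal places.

tax = $8.13 per unit

Social marginal cost = private MC + MEC = 31.44 + 3.96Q.
Set SMC = demand: 31.44 + 3.96Q = 59.54 - 1.01Q → Q* = 5.6539.
The Pigouvian tax equals MEC at Q*: 1.29 + 1.21×5.6539 = 8.1312.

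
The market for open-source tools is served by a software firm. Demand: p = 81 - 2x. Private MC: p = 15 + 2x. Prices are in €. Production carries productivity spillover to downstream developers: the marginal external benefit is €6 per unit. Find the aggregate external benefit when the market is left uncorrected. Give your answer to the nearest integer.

€99

Market equilibrium (private): 15 + 2x = 81 - 2x → x_m = 16.5000.
Total external benefit = MEB × x_m = 6 × 16.5000 = 99.0000.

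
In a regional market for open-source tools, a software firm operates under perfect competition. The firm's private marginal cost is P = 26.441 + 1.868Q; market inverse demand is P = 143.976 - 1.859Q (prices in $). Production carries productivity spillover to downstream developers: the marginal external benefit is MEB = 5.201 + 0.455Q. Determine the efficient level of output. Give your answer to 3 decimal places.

Social marginal cost = private MC − MEB = 21.240 + 1.413Q.
Set SMC = demand: 21.240 + 1.413Q = 143.976 - 1.859Q → Q* = 37.5110.

Q* = 37.511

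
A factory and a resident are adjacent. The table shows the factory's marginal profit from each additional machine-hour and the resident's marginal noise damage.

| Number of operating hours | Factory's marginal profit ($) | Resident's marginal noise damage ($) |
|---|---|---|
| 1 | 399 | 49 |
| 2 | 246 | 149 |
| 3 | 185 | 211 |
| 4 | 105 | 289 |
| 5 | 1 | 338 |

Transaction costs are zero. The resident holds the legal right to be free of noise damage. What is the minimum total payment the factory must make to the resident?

Efficient level: marginal profit ≥ marginal noise damage through level 2, so k* = 2.
With the resident holding the right, the factory must at least compensate total damage at k*: 49 + 149 = 198.

$198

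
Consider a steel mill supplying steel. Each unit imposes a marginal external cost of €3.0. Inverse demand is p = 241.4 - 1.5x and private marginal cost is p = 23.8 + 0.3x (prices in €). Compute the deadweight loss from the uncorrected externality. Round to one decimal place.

Market equilibrium (private): 23.8 + 0.3x = 241.4 - 1.5x → x_m = 120.8889.
Social marginal cost = private MC + MEC = 26.8 + 0.3x.
Set SMC = demand: 26.8 + 0.3x = 241.4 - 1.5x → x* = 119.2222.
Between x* and x_m the wedge SMC − demand runs linearly from 0 to MEC(x_m), so the loss is a triangle.
DWL = ½ × 1.6667 × 3.0000 = 2.5001.

DWL = €2.5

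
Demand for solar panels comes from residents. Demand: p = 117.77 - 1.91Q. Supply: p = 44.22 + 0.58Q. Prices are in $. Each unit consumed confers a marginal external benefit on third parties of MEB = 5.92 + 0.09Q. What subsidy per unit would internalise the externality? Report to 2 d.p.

subsidy = $8.90 per unit

Social marginal benefit = demand + MEB = 123.69 - 1.82Q.
Set SMB = MC: 123.69 - 1.82Q = 44.22 + 0.58Q → Q* = 33.1125.
The Pigouvian subsidy equals MEB at Q*: 5.92 + 0.09×33.1125 = 8.9001.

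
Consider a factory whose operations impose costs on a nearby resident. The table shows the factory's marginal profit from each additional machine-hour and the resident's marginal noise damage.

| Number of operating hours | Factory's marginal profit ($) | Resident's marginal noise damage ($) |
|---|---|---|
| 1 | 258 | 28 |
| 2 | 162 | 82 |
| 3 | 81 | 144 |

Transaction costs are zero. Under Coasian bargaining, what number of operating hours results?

Bargaining reaches the level where marginal profit last exceeds marginal noise damage.
That holds through level 2 (162 ≥ 82) but not at 3 (81 < 144).

2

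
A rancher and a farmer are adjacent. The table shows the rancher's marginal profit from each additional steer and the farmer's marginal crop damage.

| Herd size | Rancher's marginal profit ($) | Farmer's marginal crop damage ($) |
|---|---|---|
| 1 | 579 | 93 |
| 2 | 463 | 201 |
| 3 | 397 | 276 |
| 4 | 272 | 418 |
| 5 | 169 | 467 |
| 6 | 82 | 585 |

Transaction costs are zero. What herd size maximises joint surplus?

3

Bargaining reaches the level where marginal profit last exceeds marginal crop damage.
That holds through level 3 (397 ≥ 276) but not at 4 (272 < 418).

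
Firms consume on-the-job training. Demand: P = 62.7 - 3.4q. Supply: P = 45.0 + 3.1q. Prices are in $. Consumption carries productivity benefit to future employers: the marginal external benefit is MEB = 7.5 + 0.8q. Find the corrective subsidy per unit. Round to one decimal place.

subsidy = $11.0 per unit

Social marginal benefit = demand + MEB = 70.2 - 2.6q.
Set SMB = MC: 70.2 - 2.6q = 45.0 + 3.1q → q* = 4.4211.
The Pigouvian subsidy equals MEB at q*: 7.5 + 0.8×4.4211 = 11.0369.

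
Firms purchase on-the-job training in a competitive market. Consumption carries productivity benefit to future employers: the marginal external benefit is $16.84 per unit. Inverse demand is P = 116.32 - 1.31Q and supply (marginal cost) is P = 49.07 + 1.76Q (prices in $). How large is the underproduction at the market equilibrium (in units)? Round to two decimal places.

Market equilibrium (private): 49.07 + 1.76Q = 116.32 - 1.31Q → Q_m = 21.9055.
Social marginal benefit = demand + MEB = 133.16 - 1.31Q.
Set SMB = MC: 133.16 - 1.31Q = 49.07 + 1.76Q → Q* = 27.3909.
Gap = |21.9055 − 27.3909| = 5.4854.

5.49 units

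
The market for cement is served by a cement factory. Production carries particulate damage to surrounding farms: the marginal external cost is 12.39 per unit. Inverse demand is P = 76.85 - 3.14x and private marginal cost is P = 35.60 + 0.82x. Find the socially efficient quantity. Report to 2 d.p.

Social marginal cost = private MC + MEC = 47.99 + 0.82x.
Set SMC = demand: 47.99 + 0.82x = 76.85 - 3.14x → x* = 7.2879.

x* = 7.29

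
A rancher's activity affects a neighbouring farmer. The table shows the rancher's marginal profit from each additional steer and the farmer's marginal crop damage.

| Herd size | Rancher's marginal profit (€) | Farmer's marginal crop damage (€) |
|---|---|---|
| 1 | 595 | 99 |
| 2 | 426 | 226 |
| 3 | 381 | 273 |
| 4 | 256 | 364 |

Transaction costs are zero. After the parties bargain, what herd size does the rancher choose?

3

Bargaining reaches the level where marginal profit last exceeds marginal crop damage.
That holds through level 3 (381 ≥ 273) but not at 4 (256 < 364).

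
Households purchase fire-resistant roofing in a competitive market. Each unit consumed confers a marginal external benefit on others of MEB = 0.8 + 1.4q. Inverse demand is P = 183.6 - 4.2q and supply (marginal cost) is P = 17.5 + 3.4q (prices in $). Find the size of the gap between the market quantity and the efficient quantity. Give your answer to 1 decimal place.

Market equilibrium (private): 17.5 + 3.4q = 183.6 - 4.2q → q_m = 21.8553.
Social marginal benefit = demand + MEB = 184.4 - 2.8q.
Set SMB = MC: 184.4 - 2.8q = 17.5 + 3.4q → q* = 26.9194.
Gap = |21.8553 − 26.9194| = 5.0641.

5.1 units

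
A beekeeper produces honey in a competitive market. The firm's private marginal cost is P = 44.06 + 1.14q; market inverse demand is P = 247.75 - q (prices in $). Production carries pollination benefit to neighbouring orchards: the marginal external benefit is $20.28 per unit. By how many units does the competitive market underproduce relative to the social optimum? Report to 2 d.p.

9.48 units

Market equilibrium (private): 44.06 + 1.14q = 247.75 - q → q_m = 95.1822.
Social marginal cost = private MC − MEB = 23.78 + 1.14q.
Set SMC = demand: 23.78 + 1.14q = 247.75 - q → q* = 104.6589.
Gap = |95.1822 − 104.6589| = 9.4767.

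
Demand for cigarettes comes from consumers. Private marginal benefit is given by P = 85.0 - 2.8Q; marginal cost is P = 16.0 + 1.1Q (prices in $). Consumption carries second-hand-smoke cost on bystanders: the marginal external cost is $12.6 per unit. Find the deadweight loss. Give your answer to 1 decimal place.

DWL = $20.4

Market equilibrium (private): 16.0 + 1.1Q = 85.0 - 2.8Q → Q_m = 17.6923.
Social marginal benefit = demand − MEC = 72.4 - 2.8Q.
Set SMB = MC: 72.4 - 2.8Q = 16.0 + 1.1Q → Q* = 14.4615.
Height of the DWL triangle at Q_m is MC(Q_m) − SMB(Q_m) = MEC(Q_m) = 12.6000.
DWL = ½ × 3.2308 × 12.6000 = 20.3540.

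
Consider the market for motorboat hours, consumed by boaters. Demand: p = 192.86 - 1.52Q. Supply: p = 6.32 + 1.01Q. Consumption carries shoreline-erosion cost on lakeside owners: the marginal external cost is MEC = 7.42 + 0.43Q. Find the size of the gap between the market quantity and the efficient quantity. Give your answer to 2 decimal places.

Market equilibrium (private): 6.32 + 1.01Q = 192.86 - 1.52Q → Q_m = 73.7312.
Social marginal benefit = demand − MEC = 185.44 - 1.95Q.
Set SMB = MC: 185.44 - 1.95Q = 6.32 + 1.01Q → Q* = 60.5135.
Gap = |73.7312 − 60.5135| = 13.2177.

13.22 units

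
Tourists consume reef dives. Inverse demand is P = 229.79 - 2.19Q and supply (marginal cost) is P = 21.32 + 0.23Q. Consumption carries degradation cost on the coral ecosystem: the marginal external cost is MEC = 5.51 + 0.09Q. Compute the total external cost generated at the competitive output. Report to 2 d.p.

808.60

Market equilibrium (private): 21.32 + 0.23Q = 229.79 - 2.19Q → Q_m = 86.1446.
Total external cost = ∫₀^{Q_m} (5.51 + 0.09Q) dQ = 5.51×86.1446 + ½×0.09×86.1446² = 808.5969.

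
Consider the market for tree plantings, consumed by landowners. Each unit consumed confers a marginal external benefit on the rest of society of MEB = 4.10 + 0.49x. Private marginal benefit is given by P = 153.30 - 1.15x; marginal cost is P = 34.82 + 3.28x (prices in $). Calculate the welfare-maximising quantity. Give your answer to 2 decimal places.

Social marginal benefit = demand + MEB = 157.40 - 0.66x.
Set SMB = MC: 157.40 - 0.66x = 34.82 + 3.28x → x* = 31.1117.

x* = 31.11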